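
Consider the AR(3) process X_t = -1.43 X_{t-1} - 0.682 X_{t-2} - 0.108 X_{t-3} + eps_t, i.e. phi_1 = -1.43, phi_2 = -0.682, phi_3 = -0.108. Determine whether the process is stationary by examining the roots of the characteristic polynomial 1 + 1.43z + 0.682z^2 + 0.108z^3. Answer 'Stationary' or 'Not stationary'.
\text{Stationary}

The AR(p) characteristic polynomial is P(z) = 1 + 1.43z + 0.682z^2 + 0.108z^3.
Stationarity requires all roots to lie outside the unit circle, i.e. |z| > 1 for every root.
Degree 3: look for a simple real root z0 first, then factor out (1 - z/z0) and solve the remaining quadratic.
Testing z0 = -2.5: P(-2.5) = 1 + (1.43)(-2.5) + (0.682)(-2.5)^2 + (0.108)(-2.5)^3
  = 1 + (-3.575) + (4.2625) + (-1.6875) = 0.  So z_0 = -2.5 is a root, |z_0| = 2.5.
Divide out the factor (1 + 0.4 z) = (1 - z/z0) (since 1/z0 = -0.4):
  P(z) = (1 + 0.4 z)(1 + (1.03) z + (0.27) z^2)
  [check: z-coef 1.03 - (-0.4) = 1.43; z^2-coef 0.27 - (-0.4)(1.03) = 0.682; z^3-coef -(-0.4)(0.27) = 0.108.]
Remaining roots from the quadratic factor 1 + (1.03) z + (0.27) z^2:
  Set 1 + (1.03) z + (0.27) z^2 = 0, i.e. a z^2 + b z + c = 0 with a = 0.27, b = 1.03, c = 1.
  Discriminant D = b^2 - 4ac = (1.03)^2 - 4*(0.27)*1 = 1.0609 - (1.08) = -0.0191.
  D < 0, so the roots are the complex-conjugate pair z = (-b +/- i sqrt(-D)) / (2a) = -1.9074 +/- 0.2559i.
  For a conjugate pair |z|^2 = z * conj(z) = (product of roots) = c/a = 1/(0.27) = 3.703704, so |z| = sqrt(3.703704) = 1.9245 for both roots.
Moduli of all roots: 2.5000, 1.9245, 1.9245.
All moduli strictly greater than 1? Yes.
Verdict: Stationary.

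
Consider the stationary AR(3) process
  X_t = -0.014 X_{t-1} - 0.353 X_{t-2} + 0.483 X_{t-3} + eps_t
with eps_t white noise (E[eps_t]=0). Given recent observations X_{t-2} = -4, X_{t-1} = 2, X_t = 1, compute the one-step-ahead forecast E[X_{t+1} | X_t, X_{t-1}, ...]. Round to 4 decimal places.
E[X_{t+1} \mid \mathcal F_t] = -2.6520

For an AR(p) model X_t = c + sum_i phi_i X_{t-i} + eps_t, the
one-step-ahead conditional mean is
  E[X_{t+1} | X_t, ...] = c + sum_i phi_i X_{t+1-i}.
Substitute known values:
  E[X_{t+1} | ...] = (-0.014) * (1) + (-0.353) * (2) + (0.483) * (-4)
                   = -2.6520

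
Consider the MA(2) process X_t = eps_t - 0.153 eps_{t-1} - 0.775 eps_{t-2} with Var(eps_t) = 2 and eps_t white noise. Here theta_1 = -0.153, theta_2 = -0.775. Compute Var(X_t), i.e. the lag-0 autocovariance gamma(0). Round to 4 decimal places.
\gamma(0) = 3.2481

For an MA(q) process X_t = eps_t + sum_i theta_i eps_{t-i} with
Var(eps_t) = sigma^2, the variance is
  gamma(0) = sigma^2 * (1 + sum_i theta_i^2).
  sum_i theta_i^2 = (-0.153)^2 + (-0.775)^2 = 0.023409 + 0.600625 = 0.624034.
  gamma(0) = 2 * (1 + 0.624034) = 2 * 1.624034 = 3.248068, which rounds to 3.2481.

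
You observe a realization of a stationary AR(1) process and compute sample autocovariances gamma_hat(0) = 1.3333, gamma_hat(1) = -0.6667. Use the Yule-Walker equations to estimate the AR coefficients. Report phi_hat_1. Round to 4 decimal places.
\hat\phi_{1} = -0.5000

The Yule-Walker equations for an AR(p) process read, in matrix form,
  Gamma_p phi = r_p,   with   (Gamma_p)_{ij} = gamma(|i - j|),
                       (r_p)_i = gamma(i),   i,j = 1..p.
Substitute the sample gammas (Toeplitz matrix and right-hand side of size 1):
  Gamma_p = [[1.3333]]
  r_p     = [-0.6667]
With p = 1 this is the single equation gamma(0) phi_1 = gamma(1):
  phi_hat_1 = gamma(1) / gamma(0) = -0.6667 / 1.3333 = -0.5000.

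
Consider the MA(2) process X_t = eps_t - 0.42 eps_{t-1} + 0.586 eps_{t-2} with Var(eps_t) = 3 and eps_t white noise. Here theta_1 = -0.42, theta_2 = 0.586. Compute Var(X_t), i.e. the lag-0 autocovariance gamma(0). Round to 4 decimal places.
\gamma(0) = 4.5594

For an MA(q) process X_t = eps_t + sum_i theta_i eps_{t-i} with
Var(eps_t) = sigma^2, the variance is
  gamma(0) = sigma^2 * (1 + sum_i theta_i^2).
  sum_i theta_i^2 = (-0.42)^2 + (0.586)^2 = 0.1764 + 0.343396 = 0.519796.
  gamma(0) = 3 * (1 + 0.519796) = 3 * 1.519796 = 4.559388, which rounds to 4.5594.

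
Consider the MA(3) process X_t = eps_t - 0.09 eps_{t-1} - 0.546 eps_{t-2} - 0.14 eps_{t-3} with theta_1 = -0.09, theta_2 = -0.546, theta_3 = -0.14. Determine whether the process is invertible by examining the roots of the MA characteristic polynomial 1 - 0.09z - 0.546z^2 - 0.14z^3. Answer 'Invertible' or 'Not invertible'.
\text{Invertible}

The MA(q) characteristic polynomial is P(z) = 1 - 0.09z - 0.546z^2 - 0.14z^3.
Invertibility requires all roots to lie outside the unit circle, i.e. |z| > 1 for every root.
Degree 3: look for a simple real root z0 first, then factor out (1 - z/z0) and solve the remaining quadratic.
Testing z0 = -2.5: P(-2.5) = 1 + (-0.09)(-2.5) + (-0.546)(-2.5)^2 + (-0.14)(-2.5)^3
  = 1 + (0.225) + (-3.4125) + (2.1875) = 0.  So z_0 = -2.5 is a root, |z_0| = 2.5.
Divide out the factor (1 + 0.4 z) = (1 - z/z0) (since 1/z0 = -0.4):
  P(z) = (1 + 0.4 z)(1 + (-0.49) z + (-0.35) z^2)
  [check: z-coef -0.49 - (-0.4) = -0.09; z^2-coef -0.35 - (-0.4)(-0.49) = -0.546; z^3-coef -(-0.4)(-0.35) = -0.14.]
Remaining roots from the quadratic factor 1 + (-0.49) z + (-0.35) z^2:
  Set 1 + (-0.49) z + (-0.35) z^2 = 0, i.e. a z^2 + b z + c = 0 with a = -0.35, b = -0.49, c = 1.
  Discriminant D = b^2 - 4ac = (-0.49)^2 - 4*(-0.35)*1 = 0.2401 - (-1.4) = 1.6401.
  D >= 0, so the roots are real: z = (-b +/- sqrt(D)) / (2a) = (0.49 +/- 1.280664) / (-0.7).
    z_1 = (0.49 + 1.280664) / (-0.7) = -2.5295,   |z_1| = 2.5295.
    z_2 = (0.49 - 1.280664) / (-0.7) = 1.1295,   |z_2| = 1.1295.
Moduli of all roots: 2.5000, 2.5295, 1.1295.
All moduli strictly greater than 1? Yes.
Verdict: Invertible.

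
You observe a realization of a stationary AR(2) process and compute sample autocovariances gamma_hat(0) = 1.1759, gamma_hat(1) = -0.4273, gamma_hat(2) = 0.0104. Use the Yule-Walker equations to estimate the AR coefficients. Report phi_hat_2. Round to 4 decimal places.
\hat\phi_{2} = -0.1419

The Yule-Walker equations for an AR(p) process read, in matrix form,
  Gamma_p phi = r_p,   with   (Gamma_p)_{ij} = gamma(|i - j|),
                       (r_p)_i = gamma(i),   i,j = 1..p.
Substitute the sample gammas (Toeplitz matrix and right-hand side of size 2):
  Gamma_p = [[1.1759, -0.4273], [-0.4273, 1.1759]]
  r_p     = [-0.4273, 0.0104]
Written out:
  1.1759 phi_1 - 0.4273 phi_2 = -0.4273
  -0.4273 phi_1 + 1.1759 phi_2 = 0.0104
Solve by Cramer's rule:
  det = gamma(0)^2 - gamma(1)^2 = (1.1759)^2 - (-0.4273)^2 = 1.38274081 - 0.18258529 = 1.20015552
  phi_hat_1 = [gamma(1) gamma(0) - gamma(1) gamma(2)] / det = [(-0.4273)(1.1759) - (-0.4273)(0.0104)] / 1.20015552 = -0.49801815 / 1.20015552 = -0.415
  phi_hat_2 = [gamma(0) gamma(2) - gamma(1)^2] / det = [(1.1759)(0.0104) - (-0.4273)^2] / 1.20015552 = -0.17035593 / 1.20015552 = -0.1419
So phi_hat = [-0.4150, -0.1419].
Therefore phi_hat_2 = -0.1419.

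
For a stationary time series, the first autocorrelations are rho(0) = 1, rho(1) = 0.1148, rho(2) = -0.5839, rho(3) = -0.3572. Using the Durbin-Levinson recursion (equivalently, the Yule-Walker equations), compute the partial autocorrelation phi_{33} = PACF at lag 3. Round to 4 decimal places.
\phi_{33} = -0.2880

The PACF at lag k is phi_{kk}, the last component of the solution
to the Yule-Walker system G_k phi = r_k where
  (G_k)_{ij} = rho(|i - j|), (r_k)_i = rho(i), i,j = 1..k.
Equivalently, Durbin-Levinson gives phi_{kk} iteratively:
  phi_{11} = rho(1)
  phi_{kk} = [rho(k) - sum_{j=1..k-1} phi_{k-1,j} rho(k-j)]
            / [1 - sum_{j=1..k-1} phi_{k-1,j} rho(j)],
  phi_{k,j} = phi_{k-1,j} - phi_{kk} phi_{k-1,k-j},  j = 1..k-1.
Step k = 1:
  phi_11 = rho(1) = 0.1148.
Step k = 2:
  phi_22 = [rho(2) - phi_11 rho(1)] / [1 - phi_11 rho(1)] = [-0.5839 - (0.1148)(0.1148)] / [1 - (0.1148)(0.1148)]
         = -0.59707904 / 0.98682096 = -0.605053.
  Update: phi_21 = phi_11 - phi_22 phi_11 = 0.1148 - (-0.605053)(0.1148) = 0.18426.
Step k = 3:
  phi_33 = [rho(3) - phi_21 rho(2) - phi_22 rho(1)] / [1 - phi_21 rho(1) - phi_22 rho(2)]
    numerator   = -0.3572 - (0.18426)(-0.5839) - (-0.605053)(0.1148) = -0.18015044
    denominator = 1 - (0.18426)(0.1148) - (-0.605053)(-0.5839) = 0.62555646
  phi_33 = -0.18015044 / 0.62555646 = -0.288.
Therefore phi_{33} = -0.2880.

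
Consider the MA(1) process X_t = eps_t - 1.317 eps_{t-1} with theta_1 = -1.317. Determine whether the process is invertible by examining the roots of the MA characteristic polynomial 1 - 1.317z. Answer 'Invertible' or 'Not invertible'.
\text{Not invertible}

The MA(q) characteristic polynomial is P(z) = 1 - 1.317z.
Invertibility requires all roots to lie outside the unit circle, i.e. |z| > 1 for every root.
This is linear in z: 1 + (-1.317) z = 0  =>  z = -1/(-1.317) = 0.759301,  |z| = 0.759301.
Moduli of all roots: 0.7593.
All moduli strictly greater than 1? No.
Verdict: Not invertible.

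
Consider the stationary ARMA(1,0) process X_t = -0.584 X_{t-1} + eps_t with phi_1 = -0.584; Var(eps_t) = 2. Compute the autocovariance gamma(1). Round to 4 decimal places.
\gamma(1) = -1.7725

Multiply the model equation by X_{t-k} and take expectations. With theta_0 = psi_0 = 1 and psi_j the MA(infinity) weights, this gives
  gamma(k) - sum_i phi_i gamma(k-i) = c_k,
  c_k = sigma^2 * sum_{j=k..q} theta_j psi_{j-k}   (c_k = 0 for k > q),
using gamma(-m) = gamma(m).
Pure AR (q = 0): c_0 = sigma^2 = 2, c_k = 0 for k >= 1.
Equations for k = 0 and k = 1 (AR order 1):
  gamma(0) = phi_1 gamma(1) + c_0
  gamma(1) = phi_1 gamma(0) + c_1
Substituting the second into the first: gamma(0) (1 - phi_1^2) = c_0 + phi_1 c_1, so
  gamma(0) = c_0 / (1 - phi_1^2) = 2 / (1 - (-0.584)^2) = 2 / 0.658944 = 3.035159.
  gamma(1) = phi_1 gamma(0) = (-0.584)(3.035159) = -1.772533.
Therefore gamma(1) = -1.7725 (to 4 decimal places).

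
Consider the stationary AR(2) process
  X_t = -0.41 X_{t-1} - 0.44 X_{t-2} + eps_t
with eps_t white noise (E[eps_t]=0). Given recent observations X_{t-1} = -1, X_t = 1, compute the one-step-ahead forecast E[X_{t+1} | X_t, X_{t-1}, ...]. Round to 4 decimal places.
E[X_{t+1} \mid \mathcal F_t] = 0.0300

For an AR(p) model X_t = c + sum_i phi_i X_{t-i} + eps_t, the
one-step-ahead conditional mean is
  E[X_{t+1} | X_t, ...] = c + sum_i phi_i X_{t+1-i}.
Substitute known values:
  E[X_{t+1} | ...] = (-0.41) * (1) + (-0.44) * (-1)
                   = 0.0300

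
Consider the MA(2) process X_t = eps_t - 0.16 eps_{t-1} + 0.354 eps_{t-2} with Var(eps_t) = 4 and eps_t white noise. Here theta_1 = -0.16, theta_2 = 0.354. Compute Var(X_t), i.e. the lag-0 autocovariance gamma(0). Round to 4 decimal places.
\gamma(0) = 4.6037

For an MA(q) process X_t = eps_t + sum_i theta_i eps_{t-i} with
Var(eps_t) = sigma^2, the variance is
  gamma(0) = sigma^2 * (1 + sum_i theta_i^2).
  sum_i theta_i^2 = (-0.16)^2 + (0.354)^2 = 0.0256 + 0.125316 = 0.150916.
  gamma(0) = 4 * (1 + 0.150916) = 4 * 1.150916 = 4.603664, which rounds to 4.6037.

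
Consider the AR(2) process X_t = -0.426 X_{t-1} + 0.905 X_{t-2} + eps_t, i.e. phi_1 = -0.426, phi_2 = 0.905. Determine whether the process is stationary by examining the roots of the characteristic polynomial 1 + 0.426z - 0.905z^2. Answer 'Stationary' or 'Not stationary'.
\text{Not stationary}

The AR(p) characteristic polynomial is P(z) = 1 + 0.426z - 0.905z^2.
Stationarity requires all roots to lie outside the unit circle, i.e. |z| > 1 for every root.
Set 1 + (0.426) z + (-0.905) z^2 = 0, i.e. a z^2 + b z + c = 0 with a = -0.905, b = 0.426, c = 1.
Discriminant D = b^2 - 4ac = (0.426)^2 - 4*(-0.905)*1 = 0.181476 - (-3.62) = 3.801476.
D >= 0, so the roots are real: z = (-b +/- sqrt(D)) / (2a) = (-0.426 +/- 1.949737) / (-1.81).
  z_1 = (-0.426 + 1.949737) / (-1.81) = -0.8418,   |z_1| = 0.8418.
  z_2 = (-0.426 - 1.949737) / (-1.81) = 1.3126,   |z_2| = 1.3126.
Moduli of all roots: 0.8418, 1.3126.
All moduli strictly greater than 1? No.
Verdict: Not stationary.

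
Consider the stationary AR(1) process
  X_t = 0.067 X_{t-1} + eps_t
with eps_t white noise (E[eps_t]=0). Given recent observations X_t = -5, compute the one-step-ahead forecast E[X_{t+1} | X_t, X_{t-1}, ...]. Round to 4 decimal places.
E[X_{t+1} \mid \mathcal F_t] = -0.3350

For an AR(p) model X_t = c + sum_i phi_i X_{t-i} + eps_t, the
one-step-ahead conditional mean is
  E[X_{t+1} | X_t, ...] = c + sum_i phi_i X_{t+1-i}.
Substitute known values:
  E[X_{t+1} | ...] = (0.067) * (-5)
                   = -0.3350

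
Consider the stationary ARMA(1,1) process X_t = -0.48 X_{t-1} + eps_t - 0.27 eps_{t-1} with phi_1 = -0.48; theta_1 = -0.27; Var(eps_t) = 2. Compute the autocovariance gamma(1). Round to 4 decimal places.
\gamma(1) = -2.2017

Multiply the model equation by X_{t-k} and take expectations. With theta_0 = psi_0 = 1 and psi_j the MA(infinity) weights, this gives
  gamma(k) - sum_i phi_i gamma(k-i) = c_k,
  c_k = sigma^2 * sum_{j=k..q} theta_j psi_{j-k}   (c_k = 0 for k > q),
using gamma(-m) = gamma(m).
psi-weights needed (psi_j = theta_j + sum_i phi_i psi_{j-i}):
  psi_1 = theta_1 + phi_1 = -0.27 + (-0.48) = -0.75
Right-hand sides:
  c_0 = sigma^2 (1 + theta_1 psi_1) = 2 * (1 + (-0.27)(-0.75)) = 2 * 1.2025 = 2.405
  c_1 = sigma^2 theta_1 = 2 * (-0.27) = -0.54
  c_2 = 0
Equations for k = 0 and k = 1 (AR order 1):
  gamma(0) = phi_1 gamma(1) + c_0
  gamma(1) = phi_1 gamma(0) + c_1
Substituting the second into the first: gamma(0) (1 - phi_1^2) = c_0 + phi_1 c_1, so
  gamma(0) = (c_0 + phi_1 c_1) / (1 - phi_1^2) = (2.405 + (-0.48)(-0.54)) / (1 - (-0.48)^2) = 2.6642 / 0.7696 = 3.461798.
  gamma(1) = phi_1 gamma(0) + c_1 = (-0.48)(3.461798) + (-0.54) = -2.201663.
Therefore gamma(1) = -2.2017 (to 4 decimal places).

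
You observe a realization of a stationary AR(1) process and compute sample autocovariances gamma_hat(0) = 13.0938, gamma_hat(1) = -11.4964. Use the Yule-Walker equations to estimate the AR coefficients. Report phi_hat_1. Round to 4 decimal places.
\hat\phi_{1} = -0.8780

The Yule-Walker equations for an AR(p) process read, in matrix form,
  Gamma_p phi = r_p,   with   (Gamma_p)_{ij} = gamma(|i - j|),
                       (r_p)_i = gamma(i),   i,j = 1..p.
Substitute the sample gammas (Toeplitz matrix and right-hand side of size 1):
  Gamma_p = [[13.0938]]
  r_p     = [-11.4964]
With p = 1 this is the single equation gamma(0) phi_1 = gamma(1):
  phi_hat_1 = gamma(1) / gamma(0) = -11.4964 / 13.0938 = -0.8780.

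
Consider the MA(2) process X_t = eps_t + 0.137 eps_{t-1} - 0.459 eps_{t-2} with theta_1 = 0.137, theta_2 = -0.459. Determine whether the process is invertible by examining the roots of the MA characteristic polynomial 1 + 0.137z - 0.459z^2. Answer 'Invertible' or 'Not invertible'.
\text{Invertible}

The MA(q) characteristic polynomial is P(z) = 1 + 0.137z - 0.459z^2.
Invertibility requires all roots to lie outside the unit circle, i.e. |z| > 1 for every root.
Set 1 + (0.137) z + (-0.459) z^2 = 0, i.e. a z^2 + b z + c = 0 with a = -0.459, b = 0.137, c = 1.
Discriminant D = b^2 - 4ac = (0.137)^2 - 4*(-0.459)*1 = 0.018769 - (-1.836) = 1.854769.
D >= 0, so the roots are real: z = (-b +/- sqrt(D)) / (2a) = (-0.137 +/- 1.361899) / (-0.918).
  z_1 = (-0.137 + 1.361899) / (-0.918) = -1.3343,   |z_1| = 1.3343.
  z_2 = (-0.137 - 1.361899) / (-0.918) = 1.6328,   |z_2| = 1.6328.
Moduli of all roots: 1.3343, 1.6328.
All moduli strictly greater than 1? Yes.
Verdict: Invertible.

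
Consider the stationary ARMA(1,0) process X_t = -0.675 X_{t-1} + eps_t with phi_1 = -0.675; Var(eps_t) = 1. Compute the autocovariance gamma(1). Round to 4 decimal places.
\gamma(1) = -1.2400

Multiply the model equation by X_{t-k} and take expectations. With theta_0 = psi_0 = 1 and psi_j the MA(infinity) weights, this gives
  gamma(k) - sum_i phi_i gamma(k-i) = c_k,
  c_k = sigma^2 * sum_{j=k..q} theta_j psi_{j-k}   (c_k = 0 for k > q),
using gamma(-m) = gamma(m).
Pure AR (q = 0): c_0 = sigma^2 = 1, c_k = 0 for k >= 1.
Equations for k = 0 and k = 1 (AR order 1):
  gamma(0) = phi_1 gamma(1) + c_0
  gamma(1) = phi_1 gamma(0) + c_1
Substituting the second into the first: gamma(0) (1 - phi_1^2) = c_0 + phi_1 c_1, so
  gamma(0) = c_0 / (1 - phi_1^2) = 1 / (1 - (-0.675)^2) = 1 / 0.544375 = 1.836969.
  gamma(1) = phi_1 gamma(0) = (-0.675)(1.836969) = -1.239954.
Therefore gamma(1) = -1.2400 (to 4 decimal places).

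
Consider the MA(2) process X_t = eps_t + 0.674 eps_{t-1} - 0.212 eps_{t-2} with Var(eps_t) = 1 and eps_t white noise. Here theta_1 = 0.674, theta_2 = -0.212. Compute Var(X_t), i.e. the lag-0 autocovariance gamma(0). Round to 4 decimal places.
\gamma(0) = 1.4992

For an MA(q) process X_t = eps_t + sum_i theta_i eps_{t-i} with
Var(eps_t) = sigma^2, the variance is
  gamma(0) = sigma^2 * (1 + sum_i theta_i^2).
  sum_i theta_i^2 = (0.674)^2 + (-0.212)^2 = 0.454276 + 0.044944 = 0.49922.
  gamma(0) = 1 * (1 + 0.49922) = 1 * 1.49922 = 1.49922, which rounds to 1.4992.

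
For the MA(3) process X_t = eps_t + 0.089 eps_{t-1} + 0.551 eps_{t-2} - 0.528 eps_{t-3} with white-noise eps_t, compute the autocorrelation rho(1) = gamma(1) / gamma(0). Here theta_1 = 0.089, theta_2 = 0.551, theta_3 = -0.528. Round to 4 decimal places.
\rho(1) = -0.0961

For an MA(q) process with theta_0 = 1, the autocovariance is
  gamma(k) = sigma^2 * sum_{i=0..q-k} theta_i * theta_{i+k},
and rho(k) = gamma(k) / gamma(0). Sigma^2 cancels.
  numerator   = (1)*(0.089) + (0.089)*(0.551) + (0.551)*(-0.528) = -0.152889.
  denominator = (1)^2 + (0.089)^2 + (0.551)^2 + (-0.528)^2 = 1.590306.
  rho(1) = -0.152889 / 1.590306 = -0.0961.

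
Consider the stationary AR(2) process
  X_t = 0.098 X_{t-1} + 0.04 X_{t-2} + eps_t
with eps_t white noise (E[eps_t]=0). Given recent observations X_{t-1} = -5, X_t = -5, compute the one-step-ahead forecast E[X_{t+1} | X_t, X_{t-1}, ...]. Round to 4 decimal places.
E[X_{t+1} \mid \mathcal F_t] = -0.6900

For an AR(p) model X_t = c + sum_i phi_i X_{t-i} + eps_t, the
one-step-ahead conditional mean is
  E[X_{t+1} | X_t, ...] = c + sum_i phi_i X_{t+1-i}.
Substitute known values:
  E[X_{t+1} | ...] = (0.098) * (-5) + (0.04) * (-5)
                   = -0.6900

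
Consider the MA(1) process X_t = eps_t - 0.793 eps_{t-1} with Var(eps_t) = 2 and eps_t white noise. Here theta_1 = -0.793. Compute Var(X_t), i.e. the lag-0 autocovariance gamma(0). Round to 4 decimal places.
\gamma(0) = 3.2577

For an MA(q) process X_t = eps_t + sum_i theta_i eps_{t-i} with
Var(eps_t) = sigma^2, the variance is
  gamma(0) = sigma^2 * (1 + sum_i theta_i^2).
  sum_i theta_i^2 = (-0.793)^2 = 0.628849.
  gamma(0) = 2 * (1 + 0.628849) = 2 * 1.628849 = 3.257698, which rounds to 3.2577.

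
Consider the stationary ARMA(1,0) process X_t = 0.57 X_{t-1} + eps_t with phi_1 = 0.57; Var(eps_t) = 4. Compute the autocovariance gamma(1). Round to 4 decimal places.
\gamma(1) = 3.3773

Multiply the model equation by X_{t-k} and take expectations. With theta_0 = psi_0 = 1 and psi_j the MA(infinity) weights, this gives
  gamma(k) - sum_i phi_i gamma(k-i) = c_k,
  c_k = sigma^2 * sum_{j=k..q} theta_j psi_{j-k}   (c_k = 0 for k > q),
using gamma(-m) = gamma(m).
Pure AR (q = 0): c_0 = sigma^2 = 4, c_k = 0 for k >= 1.
Equations for k = 0 and k = 1 (AR order 1):
  gamma(0) = phi_1 gamma(1) + c_0
  gamma(1) = phi_1 gamma(0) + c_1
Substituting the second into the first: gamma(0) (1 - phi_1^2) = c_0 + phi_1 c_1, so
  gamma(0) = c_0 / (1 - phi_1^2) = 4 / (1 - (0.57)^2) = 4 / 0.6751 = 5.925048.
  gamma(1) = phi_1 gamma(0) = (0.57)(5.925048) = 3.377277.
Therefore gamma(1) = 3.3773 (to 4 decimal places).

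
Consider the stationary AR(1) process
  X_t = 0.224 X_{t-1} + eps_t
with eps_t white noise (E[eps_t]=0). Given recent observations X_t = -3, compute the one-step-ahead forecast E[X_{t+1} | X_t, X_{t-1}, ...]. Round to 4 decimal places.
E[X_{t+1} \mid \mathcal F_t] = -0.6720

For an AR(p) model X_t = c + sum_i phi_i X_{t-i} + eps_t, the
one-step-ahead conditional mean is
  E[X_{t+1} | X_t, ...] = c + sum_i phi_i X_{t+1-i}.
Substitute known values:
  E[X_{t+1} | ...] = (0.224) * (-3)
                   = -0.6720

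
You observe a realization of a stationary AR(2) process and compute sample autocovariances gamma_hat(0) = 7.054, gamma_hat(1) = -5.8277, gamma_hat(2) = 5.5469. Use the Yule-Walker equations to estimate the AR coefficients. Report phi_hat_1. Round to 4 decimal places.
\hat\phi_{1} = -0.5560

The Yule-Walker equations for an AR(p) process read, in matrix form,
  Gamma_p phi = r_p,   with   (Gamma_p)_{ij} = gamma(|i - j|),
                       (r_p)_i = gamma(i),   i,j = 1..p.
Substitute the sample gammas (Toeplitz matrix and right-hand side of size 2):
  Gamma_p = [[7.054, -5.8277], [-5.8277, 7.054]]
  r_p     = [-5.8277, 5.5469]
Written out:
  7.054 phi_1 - 5.8277 phi_2 = -5.8277
  -5.8277 phi_1 + 7.054 phi_2 = 5.5469
Solve by Cramer's rule:
  det = gamma(0)^2 - gamma(1)^2 = (7.054)^2 - (-5.8277)^2 = 49.758916 - 33.96208729 = 15.79682871
  phi_hat_1 = [gamma(1) gamma(0) - gamma(1) gamma(2)] / det = [(-5.8277)(7.054) - (-5.8277)(5.5469)] / 15.79682871 = -8.78292667 / 15.79682871 = -0.556
  phi_hat_2 = [gamma(0) gamma(2) - gamma(1)^2] / det = [(7.054)(5.5469) - (-5.8277)^2] / 15.79682871 = 5.16574531 / 15.79682871 = 0.327
So phi_hat = [-0.5560, 0.3270].
Therefore phi_hat_1 = -0.5560.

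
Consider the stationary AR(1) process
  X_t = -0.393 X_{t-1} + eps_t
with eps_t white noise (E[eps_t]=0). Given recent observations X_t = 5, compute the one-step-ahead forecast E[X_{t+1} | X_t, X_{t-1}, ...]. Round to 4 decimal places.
E[X_{t+1} \mid \mathcal F_t] = -1.9650

For an AR(p) model X_t = c + sum_i phi_i X_{t-i} + eps_t, the
one-step-ahead conditional mean is
  E[X_{t+1} | X_t, ...] = c + sum_i phi_i X_{t+1-i}.
Substitute known values:
  E[X_{t+1} | ...] = (-0.393) * (5)
                   = -1.9650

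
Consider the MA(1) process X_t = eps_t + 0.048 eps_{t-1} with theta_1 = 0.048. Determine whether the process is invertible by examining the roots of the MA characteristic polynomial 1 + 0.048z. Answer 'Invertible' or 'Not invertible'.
\text{Invertible}

The MA(q) characteristic polynomial is P(z) = 1 + 0.048z.
Invertibility requires all roots to lie outside the unit circle, i.e. |z| > 1 for every root.
This is linear in z: 1 + (0.048) z = 0  =>  z = -1/(0.048) = -20.833333,  |z| = 20.833333.
Moduli of all roots: 20.8333.
All moduli strictly greater than 1? Yes.
Verdict: Invertible.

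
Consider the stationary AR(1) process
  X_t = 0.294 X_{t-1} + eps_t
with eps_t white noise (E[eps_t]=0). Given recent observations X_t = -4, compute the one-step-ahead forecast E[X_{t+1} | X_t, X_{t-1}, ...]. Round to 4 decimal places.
E[X_{t+1} \mid \mathcal F_t] = -1.1760

For an AR(p) model X_t = c + sum_i phi_i X_{t-i} + eps_t, the
one-step-ahead conditional mean is
  E[X_{t+1} | X_t, ...] = c + sum_i phi_i X_{t+1-i}.
Substitute known values:
  E[X_{t+1} | ...] = (0.294) * (-4)
                   = -1.1760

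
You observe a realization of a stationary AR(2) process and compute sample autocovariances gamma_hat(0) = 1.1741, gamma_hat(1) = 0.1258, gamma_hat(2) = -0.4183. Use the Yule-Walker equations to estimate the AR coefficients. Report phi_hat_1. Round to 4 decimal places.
\hat\phi_{1} = 0.1470

The Yule-Walker equations for an AR(p) process read, in matrix form,
  Gamma_p phi = r_p,   with   (Gamma_p)_{ij} = gamma(|i - j|),
                       (r_p)_i = gamma(i),   i,j = 1..p.
Substitute the sample gammas (Toeplitz matrix and right-hand side of size 2):
  Gamma_p = [[1.1741, 0.1258], [0.1258, 1.1741]]
  r_p     = [0.1258, -0.4183]
Written out:
  1.1741 phi_1 + 0.1258 phi_2 = 0.1258
  0.1258 phi_1 + 1.1741 phi_2 = -0.4183
Solve by Cramer's rule:
  det = gamma(0)^2 - gamma(1)^2 = (1.1741)^2 - (0.1258)^2 = 1.37851081 - 0.01582564 = 1.36268517
  phi_hat_1 = [gamma(1) gamma(0) - gamma(1) gamma(2)] / det = [(0.1258)(1.1741) - (0.1258)(-0.4183)] / 1.36268517 = 0.20032392 / 1.36268517 = 0.147
  phi_hat_2 = [gamma(0) gamma(2) - gamma(1)^2] / det = [(1.1741)(-0.4183) - (0.1258)^2] / 1.36268517 = -0.50695167 / 1.36268517 = -0.372
So phi_hat = [0.1470, -0.3720].
Therefore phi_hat_1 = 0.1470.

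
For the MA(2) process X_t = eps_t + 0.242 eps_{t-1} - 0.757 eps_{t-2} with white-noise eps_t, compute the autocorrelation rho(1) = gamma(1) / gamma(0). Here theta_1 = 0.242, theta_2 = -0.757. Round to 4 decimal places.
\rho(1) = 0.0360

For an MA(q) process with theta_0 = 1, the autocovariance is
  gamma(k) = sigma^2 * sum_{i=0..q-k} theta_i * theta_{i+k},
and rho(k) = gamma(k) / gamma(0). Sigma^2 cancels.
  numerator   = (1)*(0.242) + (0.242)*(-0.757) = 0.058806.
  denominator = (1)^2 + (0.242)^2 + (-0.757)^2 = 1.631613.
  rho(1) = 0.058806 / 1.631613 = 0.0360.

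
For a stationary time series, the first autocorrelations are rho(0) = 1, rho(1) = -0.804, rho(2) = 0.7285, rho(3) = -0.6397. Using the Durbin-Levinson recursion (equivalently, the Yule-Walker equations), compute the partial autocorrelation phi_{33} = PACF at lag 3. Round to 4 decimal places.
\phi_{33} = -0.0099

The PACF at lag k is phi_{kk}, the last component of the solution
to the Yule-Walker system G_k phi = r_k where
  (G_k)_{ij} = rho(|i - j|), (r_k)_i = rho(i), i,j = 1..k.
Equivalently, Durbin-Levinson gives phi_{kk} iteratively:
  phi_{11} = rho(1)
  phi_{kk} = [rho(k) - sum_{j=1..k-1} phi_{k-1,j} rho(k-j)]
            / [1 - sum_{j=1..k-1} phi_{k-1,j} rho(j)],
  phi_{k,j} = phi_{k-1,j} - phi_{kk} phi_{k-1,k-j},  j = 1..k-1.
Step k = 1:
  phi_11 = rho(1) = -0.804.
Step k = 2:
  phi_22 = [rho(2) - phi_11 rho(1)] / [1 - phi_11 rho(1)] = [0.7285 - (-0.804)(-0.804)] / [1 - (-0.804)(-0.804)]
         = 0.082084 / 0.353584 = 0.232149.
  Update: phi_21 = phi_11 - phi_22 phi_11 = -0.804 - (0.232149)(-0.804) = -0.617353.
Step k = 3:
  phi_33 = [rho(3) - phi_21 rho(2) - phi_22 rho(1)] / [1 - phi_21 rho(1) - phi_22 rho(2)]
    numerator   = -0.6397 - (-0.617353)(0.7285) - (0.232149)(-0.804) = -0.00331123
    denominator = 1 - (-0.617353)(-0.804) - (0.232149)(0.7285) = 0.33452832
  phi_33 = -0.00331123 / 0.33452832 = -0.0099.
Therefore phi_{33} = -0.0099.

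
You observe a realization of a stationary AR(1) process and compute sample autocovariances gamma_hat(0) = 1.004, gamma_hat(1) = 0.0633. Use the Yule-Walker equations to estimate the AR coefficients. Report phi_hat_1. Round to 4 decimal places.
\hat\phi_{1} = 0.0630

The Yule-Walker equations for an AR(p) process read, in matrix form,
  Gamma_p phi = r_p,   with   (Gamma_p)_{ij} = gamma(|i - j|),
                       (r_p)_i = gamma(i),   i,j = 1..p.
Substitute the sample gammas (Toeplitz matrix and right-hand side of size 1):
  Gamma_p = [[1.004]]
  r_p     = [0.0633]
With p = 1 this is the single equation gamma(0) phi_1 = gamma(1):
  phi_hat_1 = gamma(1) / gamma(0) = 0.0633 / 1.004 = 0.0630.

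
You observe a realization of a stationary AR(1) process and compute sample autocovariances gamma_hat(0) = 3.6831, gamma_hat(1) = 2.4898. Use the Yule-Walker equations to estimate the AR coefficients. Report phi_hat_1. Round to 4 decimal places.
\hat\phi_{1} = 0.6760

The Yule-Walker equations for an AR(p) process read, in matrix form,
  Gamma_p phi = r_p,   with   (Gamma_p)_{ij} = gamma(|i - j|),
                       (r_p)_i = gamma(i),   i,j = 1..p.
Substitute the sample gammas (Toeplitz matrix and right-hand side of size 1):
  Gamma_p = [[3.6831]]
  r_p     = [2.4898]
With p = 1 this is the single equation gamma(0) phi_1 = gamma(1):
  phi_hat_1 = gamma(1) / gamma(0) = 2.4898 / 3.6831 = 0.6760.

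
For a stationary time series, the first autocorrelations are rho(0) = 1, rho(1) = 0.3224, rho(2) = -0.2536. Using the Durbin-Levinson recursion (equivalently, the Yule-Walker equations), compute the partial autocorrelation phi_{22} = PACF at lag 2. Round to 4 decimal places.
\phi_{22} = -0.3990

The PACF at lag k is phi_{kk}, the last component of the solution
to the Yule-Walker system G_k phi = r_k where
  (G_k)_{ij} = rho(|i - j|), (r_k)_i = rho(i), i,j = 1..k.
Equivalently, Durbin-Levinson gives phi_{kk} iteratively:
  phi_{11} = rho(1)
  phi_{kk} = [rho(k) - sum_{j=1..k-1} phi_{k-1,j} rho(k-j)]
            / [1 - sum_{j=1..k-1} phi_{k-1,j} rho(j)],
  phi_{k,j} = phi_{k-1,j} - phi_{kk} phi_{k-1,k-j},  j = 1..k-1.
Step k = 1:
  phi_11 = rho(1) = 0.3224.
Step k = 2:
  phi_22 = [rho(2) - phi_11 rho(1)] / [1 - phi_11 rho(1)] = [-0.2536 - (0.3224)(0.3224)] / [1 - (0.3224)(0.3224)]
         = -0.35754176 / 0.89605824 = -0.399.
Therefore phi_{22} = -0.3990.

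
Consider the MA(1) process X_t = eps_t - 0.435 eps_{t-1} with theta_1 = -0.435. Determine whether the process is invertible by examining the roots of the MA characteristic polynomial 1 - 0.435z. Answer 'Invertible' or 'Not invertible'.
\text{Invertible}

The MA(q) characteristic polynomial is P(z) = 1 - 0.435z.
Invertibility requires all roots to lie outside the unit circle, i.e. |z| > 1 for every root.
This is linear in z: 1 + (-0.435) z = 0  =>  z = -1/(-0.435) = 2.298851,  |z| = 2.298851.
Moduli of all roots: 2.2989.
All moduli strictly greater than 1? Yes.
Verdict: Invertible.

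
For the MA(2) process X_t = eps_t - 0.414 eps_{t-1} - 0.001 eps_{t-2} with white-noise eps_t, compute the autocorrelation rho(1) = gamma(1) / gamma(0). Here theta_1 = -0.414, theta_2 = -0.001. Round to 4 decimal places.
\rho(1) = -0.3531

For an MA(q) process with theta_0 = 1, the autocovariance is
  gamma(k) = sigma^2 * sum_{i=0..q-k} theta_i * theta_{i+k},
and rho(k) = gamma(k) / gamma(0). Sigma^2 cancels.
  numerator   = (1)*(-0.414) + (-0.414)*(-0.001) = -0.413586.
  denominator = (1)^2 + (-0.414)^2 + (-0.001)^2 = 1.171397.
  rho(1) = -0.413586 / 1.171397 = -0.3531.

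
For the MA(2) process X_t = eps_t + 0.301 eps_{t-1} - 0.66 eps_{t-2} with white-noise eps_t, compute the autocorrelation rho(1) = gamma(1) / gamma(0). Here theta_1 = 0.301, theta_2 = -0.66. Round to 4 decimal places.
\rho(1) = 0.0671

For an MA(q) process with theta_0 = 1, the autocovariance is
  gamma(k) = sigma^2 * sum_{i=0..q-k} theta_i * theta_{i+k},
and rho(k) = gamma(k) / gamma(0). Sigma^2 cancels.
  numerator   = (1)*(0.301) + (0.301)*(-0.66) = 0.10234.
  denominator = (1)^2 + (0.301)^2 + (-0.66)^2 = 1.526201.
  rho(1) = 0.10234 / 1.526201 = 0.0671.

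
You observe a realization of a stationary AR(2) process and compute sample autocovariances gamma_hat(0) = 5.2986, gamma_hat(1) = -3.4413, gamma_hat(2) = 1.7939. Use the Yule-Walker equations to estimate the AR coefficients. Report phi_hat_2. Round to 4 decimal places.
\hat\phi_{2} = -0.1440

The Yule-Walker equations for an AR(p) process read, in matrix form,
  Gamma_p phi = r_p,   with   (Gamma_p)_{ij} = gamma(|i - j|),
                       (r_p)_i = gamma(i),   i,j = 1..p.
Substitute the sample gammas (Toeplitz matrix and right-hand side of size 2):
  Gamma_p = [[5.2986, -3.4413], [-3.4413, 5.2986]]
  r_p     = [-3.4413, 1.7939]
Written out:
  5.2986 phi_1 - 3.4413 phi_2 = -3.4413
  -3.4413 phi_1 + 5.2986 phi_2 = 1.7939
Solve by Cramer's rule:
  det = gamma(0)^2 - gamma(1)^2 = (5.2986)^2 - (-3.4413)^2 = 28.07516196 - 11.84254569 = 16.23261627
  phi_hat_1 = [gamma(1) gamma(0) - gamma(1) gamma(2)] / det = [(-3.4413)(5.2986) - (-3.4413)(1.7939)] / 16.23261627 = -12.06072411 / 16.23261627 = -0.743
  phi_hat_2 = [gamma(0) gamma(2) - gamma(1)^2] / det = [(5.2986)(1.7939) - (-3.4413)^2] / 16.23261627 = -2.33738715 / 16.23261627 = -0.144
So phi_hat = [-0.7430, -0.1440].
Therefore phi_hat_2 = -0.1440.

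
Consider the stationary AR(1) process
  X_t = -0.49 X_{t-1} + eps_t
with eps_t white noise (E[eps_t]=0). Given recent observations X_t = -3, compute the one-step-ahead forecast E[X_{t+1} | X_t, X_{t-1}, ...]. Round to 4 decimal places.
E[X_{t+1} \mid \mathcal F_t] = 1.4700

For an AR(p) model X_t = c + sum_i phi_i X_{t-i} + eps_t, the
one-step-ahead conditional mean is
  E[X_{t+1} | X_t, ...] = c + sum_i phi_i X_{t+1-i}.
Substitute known values:
  E[X_{t+1} | ...] = (-0.49) * (-3)
                   = 1.4700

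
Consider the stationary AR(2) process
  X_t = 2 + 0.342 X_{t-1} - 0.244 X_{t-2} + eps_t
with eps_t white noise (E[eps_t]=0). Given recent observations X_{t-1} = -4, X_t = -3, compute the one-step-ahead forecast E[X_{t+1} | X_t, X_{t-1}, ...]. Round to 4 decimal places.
E[X_{t+1} \mid \mathcal F_t] = 1.9500

For an AR(p) model X_t = c + sum_i phi_i X_{t-i} + eps_t, the
one-step-ahead conditional mean is
  E[X_{t+1} | X_t, ...] = c + sum_i phi_i X_{t+1-i}.
Substitute known values:
  E[X_{t+1} | ...] = 2 + (0.342) * (-3) + (-0.244) * (-4)
                   = 1.9500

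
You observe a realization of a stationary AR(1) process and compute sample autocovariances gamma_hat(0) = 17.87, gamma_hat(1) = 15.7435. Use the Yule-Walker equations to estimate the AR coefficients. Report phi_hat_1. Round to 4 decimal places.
\hat\phi_{1} = 0.8810

The Yule-Walker equations for an AR(p) process read, in matrix form,
  Gamma_p phi = r_p,   with   (Gamma_p)_{ij} = gamma(|i - j|),
                       (r_p)_i = gamma(i),   i,j = 1..p.
Substitute the sample gammas (Toeplitz matrix and right-hand side of size 1):
  Gamma_p = [[17.87]]
  r_p     = [15.7435]
With p = 1 this is the single equation gamma(0) phi_1 = gamma(1):
  phi_hat_1 = gamma(1) / gamma(0) = 15.7435 / 17.87 = 0.8810.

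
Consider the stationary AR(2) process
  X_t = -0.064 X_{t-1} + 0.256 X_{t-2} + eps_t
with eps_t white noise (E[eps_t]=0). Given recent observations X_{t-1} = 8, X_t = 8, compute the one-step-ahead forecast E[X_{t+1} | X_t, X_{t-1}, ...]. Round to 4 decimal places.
E[X_{t+1} \mid \mathcal F_t] = 1.5360

For an AR(p) model X_t = c + sum_i phi_i X_{t-i} + eps_t, the
one-step-ahead conditional mean is
  E[X_{t+1} | X_t, ...] = c + sum_i phi_i X_{t+1-i}.
Substitute known values:
  E[X_{t+1} | ...] = (-0.064) * (8) + (0.256) * (8)
                   = 1.5360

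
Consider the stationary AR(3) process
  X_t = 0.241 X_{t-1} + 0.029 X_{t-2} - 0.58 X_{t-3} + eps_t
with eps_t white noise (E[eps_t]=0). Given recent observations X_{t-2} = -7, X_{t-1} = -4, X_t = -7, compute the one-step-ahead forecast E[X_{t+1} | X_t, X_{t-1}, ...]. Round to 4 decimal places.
E[X_{t+1} \mid \mathcal F_t] = 2.2570

For an AR(p) model X_t = c + sum_i phi_i X_{t-i} + eps_t, the
one-step-ahead conditional mean is
  E[X_{t+1} | X_t, ...] = c + sum_i phi_i X_{t+1-i}.
Substitute known values:
  E[X_{t+1} | ...] = (0.241) * (-7) + (0.029) * (-4) + (-0.58) * (-7)
                   = 2.2570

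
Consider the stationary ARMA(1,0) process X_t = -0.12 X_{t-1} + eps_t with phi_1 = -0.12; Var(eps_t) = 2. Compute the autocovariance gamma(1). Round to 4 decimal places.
\gamma(1) = -0.2435

Multiply the model equation by X_{t-k} and take expectations. With theta_0 = psi_0 = 1 and psi_j the MA(infinity) weights, this gives
  gamma(k) - sum_i phi_i gamma(k-i) = c_k,
  c_k = sigma^2 * sum_{j=k..q} theta_j psi_{j-k}   (c_k = 0 for k > q),
using gamma(-m) = gamma(m).
Pure AR (q = 0): c_0 = sigma^2 = 2, c_k = 0 for k >= 1.
Equations for k = 0 and k = 1 (AR order 1):
  gamma(0) = phi_1 gamma(1) + c_0
  gamma(1) = phi_1 gamma(0) + c_1
Substituting the second into the first: gamma(0) (1 - phi_1^2) = c_0 + phi_1 c_1, so
  gamma(0) = c_0 / (1 - phi_1^2) = 2 / (1 - (-0.12)^2) = 2 / 0.9856 = 2.029221.
  gamma(1) = phi_1 gamma(0) = (-0.12)(2.029221) = -0.243506.
Therefore gamma(1) = -0.2435 (to 4 decimal places).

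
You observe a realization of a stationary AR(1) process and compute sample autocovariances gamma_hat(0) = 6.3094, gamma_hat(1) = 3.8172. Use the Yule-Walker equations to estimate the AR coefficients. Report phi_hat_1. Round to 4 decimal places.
\hat\phi_{1} = 0.6050

The Yule-Walker equations for an AR(p) process read, in matrix form,
  Gamma_p phi = r_p,   with   (Gamma_p)_{ij} = gamma(|i - j|),
                       (r_p)_i = gamma(i),   i,j = 1..p.
Substitute the sample gammas (Toeplitz matrix and right-hand side of size 1):
  Gamma_p = [[6.3094]]
  r_p     = [3.8172]
With p = 1 this is the single equation gamma(0) phi_1 = gamma(1):
  phi_hat_1 = gamma(1) / gamma(0) = 3.8172 / 6.3094 = 0.6050.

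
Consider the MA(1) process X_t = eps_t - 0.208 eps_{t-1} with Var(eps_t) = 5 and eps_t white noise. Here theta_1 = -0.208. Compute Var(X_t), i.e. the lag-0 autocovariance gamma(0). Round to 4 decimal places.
\gamma(0) = 5.2163

For an MA(q) process X_t = eps_t + sum_i theta_i eps_{t-i} with
Var(eps_t) = sigma^2, the variance is
  gamma(0) = sigma^2 * (1 + sum_i theta_i^2).
  sum_i theta_i^2 = (-0.208)^2 = 0.043264.
  gamma(0) = 5 * (1 + 0.043264) = 5 * 1.043264 = 5.21632, which rounds to 5.2163.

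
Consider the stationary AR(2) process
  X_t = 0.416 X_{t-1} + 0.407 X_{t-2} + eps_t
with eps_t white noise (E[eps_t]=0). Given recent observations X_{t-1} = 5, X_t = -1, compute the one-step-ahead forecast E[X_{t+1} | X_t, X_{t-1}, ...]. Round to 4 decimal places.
E[X_{t+1} \mid \mathcal F_t] = 1.6190

For an AR(p) model X_t = c + sum_i phi_i X_{t-i} + eps_t, the
one-step-ahead conditional mean is
  E[X_{t+1} | X_t, ...] = c + sum_i phi_i X_{t+1-i}.
Substitute known values:
  E[X_{t+1} | ...] = (0.416) * (-1) + (0.407) * (5)
                   = 1.6190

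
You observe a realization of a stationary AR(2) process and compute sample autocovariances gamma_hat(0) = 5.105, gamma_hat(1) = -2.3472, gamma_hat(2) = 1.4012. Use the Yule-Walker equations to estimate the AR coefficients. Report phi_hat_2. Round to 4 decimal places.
\hat\phi_{2} = 0.0800

The Yule-Walker equations for an AR(p) process read, in matrix form,
  Gamma_p phi = r_p,   with   (Gamma_p)_{ij} = gamma(|i - j|),
                       (r_p)_i = gamma(i),   i,j = 1..p.
Substitute the sample gammas (Toeplitz matrix and right-hand side of size 2):
  Gamma_p = [[5.105, -2.3472], [-2.3472, 5.105]]
  r_p     = [-2.3472, 1.4012]
Written out:
  5.105 phi_1 - 2.3472 phi_2 = -2.3472
  -2.3472 phi_1 + 5.105 phi_2 = 1.4012
Solve by Cramer's rule:
  det = gamma(0)^2 - gamma(1)^2 = (5.105)^2 - (-2.3472)^2 = 26.061025 - 5.50934784 = 20.55167716
  phi_hat_1 = [gamma(1) gamma(0) - gamma(1) gamma(2)] / det = [(-2.3472)(5.105) - (-2.3472)(1.4012)] / 20.55167716 = -8.69355936 / 20.55167716 = -0.423
  phi_hat_2 = [gamma(0) gamma(2) - gamma(1)^2] / det = [(5.105)(1.4012) - (-2.3472)^2] / 20.55167716 = 1.64377816 / 20.55167716 = 0.08
So phi_hat = [-0.4230, 0.0800].
Therefore phi_hat_2 = 0.0800.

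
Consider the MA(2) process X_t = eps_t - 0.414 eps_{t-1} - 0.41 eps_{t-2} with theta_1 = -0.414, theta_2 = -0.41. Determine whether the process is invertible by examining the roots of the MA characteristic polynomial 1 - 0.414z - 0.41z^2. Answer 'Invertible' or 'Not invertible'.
\text{Invertible}

The MA(q) characteristic polynomial is P(z) = 1 - 0.414z - 0.41z^2.
Invertibility requires all roots to lie outside the unit circle, i.e. |z| > 1 for every root.
Set 1 + (-0.414) z + (-0.41) z^2 = 0, i.e. a z^2 + b z + c = 0 with a = -0.41, b = -0.414, c = 1.
Discriminant D = b^2 - 4ac = (-0.414)^2 - 4*(-0.41)*1 = 0.171396 - (-1.64) = 1.811396.
D >= 0, so the roots are real: z = (-b +/- sqrt(D)) / (2a) = (0.414 +/- 1.345881) / (-0.82).
  z_1 = (0.414 + 1.345881) / (-0.82) = -2.1462,   |z_1| = 2.1462.
  z_2 = (0.414 - 1.345881) / (-0.82) = 1.1364,   |z_2| = 1.1364.
Moduli of all roots: 2.1462, 1.1364.
All moduli strictly greater than 1? Yes.
Verdict: Invertible.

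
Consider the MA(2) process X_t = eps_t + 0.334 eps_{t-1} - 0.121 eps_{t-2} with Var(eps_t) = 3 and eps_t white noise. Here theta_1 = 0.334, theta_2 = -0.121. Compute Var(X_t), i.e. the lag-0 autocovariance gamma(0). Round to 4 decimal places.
\gamma(0) = 3.3786

For an MA(q) process X_t = eps_t + sum_i theta_i eps_{t-i} with
Var(eps_t) = sigma^2, the variance is
  gamma(0) = sigma^2 * (1 + sum_i theta_i^2).
  sum_i theta_i^2 = (0.334)^2 + (-0.121)^2 = 0.111556 + 0.014641 = 0.126197.
  gamma(0) = 3 * (1 + 0.126197) = 3 * 1.126197 = 3.378591, which rounds to 3.3786.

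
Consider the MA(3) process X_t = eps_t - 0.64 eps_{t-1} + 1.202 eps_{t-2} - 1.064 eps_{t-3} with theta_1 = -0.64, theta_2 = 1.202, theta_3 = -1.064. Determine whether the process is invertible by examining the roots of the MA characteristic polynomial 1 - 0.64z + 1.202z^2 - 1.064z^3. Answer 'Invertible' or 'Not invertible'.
\text{Not invertible}

The MA(q) characteristic polynomial is P(z) = 1 - 0.64z + 1.202z^2 - 1.064z^3.
Invertibility requires all roots to lie outside the unit circle, i.e. |z| > 1 for every root.
Degree 3: look for a simple real root z0 first, then factor out (1 - z/z0) and solve the remaining quadratic.
Testing z0 = 1.25: P(1.25) = 1 + (-0.64)(1.25) + (1.202)(1.25)^2 + (-1.064)(1.25)^3
  = 1 + (-0.8) + (1.878125) + (-2.078125) = 0.  So z_0 = 1.25 is a root, |z_0| = 1.25.
Divide out the factor (1 - 0.8 z) = (1 - z/z0) (since 1/z0 = 0.8):
  P(z) = (1 - 0.8 z)(1 + (0.16) z + (1.33) z^2)
  [check: z-coef 0.16 - (0.8) = -0.64; z^2-coef 1.33 - (0.8)(0.16) = 1.202; z^3-coef -(0.8)(1.33) = -1.064.]
Remaining roots from the quadratic factor 1 + (0.16) z + (1.33) z^2:
  Set 1 + (0.16) z + (1.33) z^2 = 0, i.e. a z^2 + b z + c = 0 with a = 1.33, b = 0.16, c = 1.
  Discriminant D = b^2 - 4ac = (0.16)^2 - 4*(1.33)*1 = 0.0256 - (5.32) = -5.2944.
  D < 0, so the roots are the complex-conjugate pair z = (-b +/- i sqrt(-D)) / (2a) = -0.0602 +/- 0.865i.
  For a conjugate pair |z|^2 = z * conj(z) = (product of roots) = c/a = 1/(1.33) = 0.75188, so |z| = sqrt(0.75188) = 0.8671 for both roots.
Moduli of all roots: 1.2500, 0.8671, 0.8671.
All moduli strictly greater than 1? No.
Verdict: Not invertible.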